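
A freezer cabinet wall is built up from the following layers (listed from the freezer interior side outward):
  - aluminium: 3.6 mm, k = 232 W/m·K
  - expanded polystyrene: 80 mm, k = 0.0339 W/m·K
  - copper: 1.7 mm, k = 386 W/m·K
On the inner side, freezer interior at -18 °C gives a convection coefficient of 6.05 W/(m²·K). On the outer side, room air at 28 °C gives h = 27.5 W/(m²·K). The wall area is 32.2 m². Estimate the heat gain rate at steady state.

Q ≈ 578 W

Model the wall as resistances in series:
R_inner film = 1/(h_i·A) = 1/(6.05×32.2) = 0.005133 K/W
R_aluminium = L/(kA) = 0.0036/(232×32.2) = 4.819×10^-7 K/W
R_expanded polystyrene = L/(kA) = 0.08/(0.0339×32.2) = 0.07329 K/W
R_copper = L/(kA) = 0.0017/(386×32.2) = 1.368×10^-7 K/W
R_outer film = 1/(h_o·A) = 1/(27.5×32.2) = 0.001129 K/W
R_total = 0.07955 K/W
Q = ΔT / R_total = 46 / 0.07955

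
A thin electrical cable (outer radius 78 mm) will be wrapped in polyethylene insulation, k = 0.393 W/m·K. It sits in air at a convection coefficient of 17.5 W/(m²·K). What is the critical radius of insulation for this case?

r_cr ≈ 22.5 mm

For a cylinder r_cr = k/h = 0.393/17.5
r_cr = 22.5 mm; since the bare radius (78 mm) is above r_cr, any added insulation will reduce heat loss.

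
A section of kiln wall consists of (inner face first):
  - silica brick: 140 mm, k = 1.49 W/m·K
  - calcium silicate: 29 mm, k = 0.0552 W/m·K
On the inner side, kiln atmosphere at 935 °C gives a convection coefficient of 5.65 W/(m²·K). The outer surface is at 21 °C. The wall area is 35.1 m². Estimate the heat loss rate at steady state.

Q ≈ 40300 W

Treating each layer as a thermal resistance in series:
R_inner film = 1/(h_i·A) = 1/(5.65×35.1) = 0.005042 K/W
R_silica brick = L/(kA) = 0.14/(1.49×35.1) = 0.002677 K/W
R_calcium silicate = L/(kA) = 0.029/(0.0552×35.1) = 0.01497 K/W
R_total = 0.02269 K/W
Q = ΔT / R_total = 914 / 0.02269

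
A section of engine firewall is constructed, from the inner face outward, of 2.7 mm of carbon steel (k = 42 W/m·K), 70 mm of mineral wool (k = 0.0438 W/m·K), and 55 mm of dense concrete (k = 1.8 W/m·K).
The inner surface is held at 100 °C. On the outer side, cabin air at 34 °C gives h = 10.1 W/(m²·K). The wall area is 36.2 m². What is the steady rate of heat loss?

Series thermal resistances:
R_carbon steel = L/(kA) = 0.0027/(42×36.2) = 1.776×10^-6 K/W
R_mineral wool = L/(kA) = 0.07/(0.0438×36.2) = 0.04415 K/W
R_dense concrete = L/(kA) = 0.055/(1.8×36.2) = 8.441×10^-4 K/W
R_outer film = 1/(h_o·A) = 1/(10.1×36.2) = 0.002735 K/W
R_total = 0.04773 K/W
Q = ΔT / R_total = 66 / 0.04773

Q ≈ 1380 W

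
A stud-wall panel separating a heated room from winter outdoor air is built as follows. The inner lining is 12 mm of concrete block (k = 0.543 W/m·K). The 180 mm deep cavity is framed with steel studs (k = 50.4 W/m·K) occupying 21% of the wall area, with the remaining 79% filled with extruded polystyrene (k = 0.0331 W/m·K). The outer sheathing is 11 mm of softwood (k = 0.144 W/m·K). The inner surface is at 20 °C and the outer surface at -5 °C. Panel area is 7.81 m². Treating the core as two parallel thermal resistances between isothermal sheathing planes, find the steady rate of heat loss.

Sheathing layers in series; stud and cavity paths in parallel between them.
R_inner = 0.012/(0.543×7.81) = 0.00283 K/W
R_stud  = 0.18/(50.4×0.21×7.81) = 0.002178 K/W
R_cav   = 0.18/(0.0331×0.79×7.81) = 0.8814 K/W
1/R_core = 1/R_stud + 1/R_cav → R_core = 0.002172 K/W
R_outer = 0.011/(0.144×7.81) = 0.009781 K/W
R_total = 0.01478 K/W
Q = ΔT/R_total = 25/0.01478

Q ≈ 1690 W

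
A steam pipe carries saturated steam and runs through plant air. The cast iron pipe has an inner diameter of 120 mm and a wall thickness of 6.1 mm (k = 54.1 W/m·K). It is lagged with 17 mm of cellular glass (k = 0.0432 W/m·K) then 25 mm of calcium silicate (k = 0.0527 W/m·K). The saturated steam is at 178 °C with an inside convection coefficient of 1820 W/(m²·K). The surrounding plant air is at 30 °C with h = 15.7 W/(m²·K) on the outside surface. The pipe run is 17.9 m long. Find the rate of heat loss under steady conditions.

Radial resistances (cylindrical: R_cond = ln(r_o/r_i)/(2πkL), R_conv = 1/(h·2πrL)):
R_inner film = 1/(h_i·2πr₁L) = 1/(1820×2π×0.06×17.9) = 8.142×10^-5 K/W
R_cast iron pipe wall = ln(66.1/60)/(2π×54.1×17.9) = 1.591×10^-5 K/W
R_cellular glass = ln(83.1/66.1)/(2π×0.0432×17.9) = 0.04711 K/W
R_calcium silicate = ln(108.1/83.1)/(2π×0.0527×17.9) = 0.04437 K/W
R_outer film = 1/(h_o·2πr_oL) = 1/(15.7×2π×0.1081×17.9) = 0.005239 K/W
R_total = 0.09682 K/W
Q = ΔT/R_total = 148/0.09682

Q ≈ 1530 W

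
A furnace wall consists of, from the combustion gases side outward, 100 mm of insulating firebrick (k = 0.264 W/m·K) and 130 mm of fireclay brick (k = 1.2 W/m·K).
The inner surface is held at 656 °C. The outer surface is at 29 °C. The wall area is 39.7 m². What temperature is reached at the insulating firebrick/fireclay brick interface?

Series thermal resistances:
R_insulating firebrick = L/(kA) = 0.1/(0.264×39.7) = 0.009541 K/W
R_fireclay brick = L/(kA) = 0.13/(1.2×39.7) = 0.002729 K/W
R_total = 0.01227 K/W;  Q = ΔT/R_total = 627/0.01227 = 51100 W
T_interface = T_inner − Q·ΣR(inner→interface) = 656 − 51100×0.009541

T ≈ 168 °C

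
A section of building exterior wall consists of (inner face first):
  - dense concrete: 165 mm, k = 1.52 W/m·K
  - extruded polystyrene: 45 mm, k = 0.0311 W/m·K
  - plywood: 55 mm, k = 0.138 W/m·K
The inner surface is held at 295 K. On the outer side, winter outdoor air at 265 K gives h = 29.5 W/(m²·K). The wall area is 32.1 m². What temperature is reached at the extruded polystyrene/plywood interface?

T ≈ 272 K

Series thermal resistances:
R_dense concrete = L/(kA) = 0.165/(1.52×32.1) = 0.003382 K/W
R_extruded polystyrene = L/(kA) = 0.045/(0.0311×32.1) = 0.04508 K/W
R_plywood = L/(kA) = 0.055/(0.138×32.1) = 0.01242 K/W
R_outer film = 1/(h_o·A) = 1/(29.5×32.1) = 0.001056 K/W
R_total = 0.06193 K/W;  Q = ΔT/R_total = 30/0.06193 = 484.4 W
T_interface = T_inner − Q·ΣR(inner→interface) = 295 − 484×0.04846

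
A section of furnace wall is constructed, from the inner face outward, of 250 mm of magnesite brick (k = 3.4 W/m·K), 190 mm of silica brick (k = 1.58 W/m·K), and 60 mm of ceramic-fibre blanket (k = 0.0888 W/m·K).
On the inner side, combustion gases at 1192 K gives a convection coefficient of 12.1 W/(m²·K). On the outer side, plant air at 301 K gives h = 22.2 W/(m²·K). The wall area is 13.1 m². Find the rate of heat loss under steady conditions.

Q ≈ 11700 W

Series thermal resistances:
R_inner film = 1/(h_i·A) = 1/(12.1×13.1) = 0.006309 K/W
R_magnesite brick = L/(kA) = 0.25/(3.4×13.1) = 0.005613 K/W
R_silica brick = L/(kA) = 0.19/(1.58×13.1) = 0.00918 K/W
R_ceramic-fibre blanket = L/(kA) = 0.06/(0.0888×13.1) = 0.05158 K/W
R_outer film = 1/(h_o·A) = 1/(22.2×13.1) = 0.003439 K/W
R_total = 0.07612 K/W
Q = ΔT / R_total = 891 / 0.07612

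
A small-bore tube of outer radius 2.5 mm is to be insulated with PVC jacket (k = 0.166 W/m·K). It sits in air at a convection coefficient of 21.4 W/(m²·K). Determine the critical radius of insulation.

r_cr ≈ 7.76 mm

For a cylinder r_cr = k/h = 0.166/21.4
r_cr = 7.76 mm; since the bare radius (2.5 mm) is below r_cr, adding a thin layer of insulation will *increase* heat loss.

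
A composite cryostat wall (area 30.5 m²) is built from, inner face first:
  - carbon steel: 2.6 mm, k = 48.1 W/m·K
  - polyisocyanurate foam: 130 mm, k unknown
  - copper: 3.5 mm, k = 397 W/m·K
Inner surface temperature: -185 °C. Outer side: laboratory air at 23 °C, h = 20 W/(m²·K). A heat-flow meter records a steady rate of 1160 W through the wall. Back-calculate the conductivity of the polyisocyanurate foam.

k ≈ 0.024 W/(m·K)

Treating each layer as a thermal resistance in series:
R_carbon steel = L/(kA) = 0.0026/(48.1×30.5) = 1.772×10^-6 K/W
R_copper = L/(kA) = 0.0035/(397×30.5) = 2.891×10^-7 K/W
R_outer film = 1/(h_o·A) = 1/(20×30.5) = 0.001639 K/W
Sum of known resistances R_other = 0.001641 K/W
Total R = ΔT/Q = 208/1160 = 0.1793 K/W
R_polyisocyanurate foam = R_total − R_other = 0.1777 K/W
k = L/(R·A) = 0.13/(0.1777×30.5)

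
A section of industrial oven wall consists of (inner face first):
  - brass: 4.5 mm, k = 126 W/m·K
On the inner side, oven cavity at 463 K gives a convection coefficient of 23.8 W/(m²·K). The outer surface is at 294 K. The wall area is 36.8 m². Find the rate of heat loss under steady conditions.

Q ≈ 148000 W

Model the wall as resistances in series:
R_inner film = 1/(h_i·A) = 1/(23.8×36.8) = 0.001142 K/W
R_brass = L/(kA) = 0.0045/(126×36.8) = 9.705×10^-7 K/W
R_total = 0.001143 K/W
Q = ΔT / R_total = 169 / 0.001143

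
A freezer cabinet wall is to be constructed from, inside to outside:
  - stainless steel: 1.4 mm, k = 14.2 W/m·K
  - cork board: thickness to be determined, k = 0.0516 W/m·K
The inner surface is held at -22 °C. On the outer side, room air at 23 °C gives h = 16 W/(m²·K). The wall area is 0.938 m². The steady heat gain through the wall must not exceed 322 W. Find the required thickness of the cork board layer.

L ≈ 3.53 mm

Treating each layer as a thermal resistance in series:
R_stainless steel = L/(kA) = 0.0014/(14.2×0.938) = 1.051×10^-4 K/W
R_outer film = 1/(h_o·A) = 1/(16×0.938) = 0.06663 K/W
Sum of the known resistances R_other = 0.06674 K/W
Required total resistance R_tot = ΔT/Q_allow = 45/322 = 0.1398 K/W
R_cork board = R_tot − R_other = 0.07302 K/W
L = R·k·A = 0.07302×0.0516×0.938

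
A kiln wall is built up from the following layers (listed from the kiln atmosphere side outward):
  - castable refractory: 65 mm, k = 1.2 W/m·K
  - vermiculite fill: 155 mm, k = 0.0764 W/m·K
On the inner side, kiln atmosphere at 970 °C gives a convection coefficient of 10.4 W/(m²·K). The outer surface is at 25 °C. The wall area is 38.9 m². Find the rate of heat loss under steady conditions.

Series thermal resistances:
R_inner film = 1/(h_i·A) = 1/(10.4×38.9) = 0.002472 K/W
R_castable refractory = L/(kA) = 0.065/(1.2×38.9) = 0.001392 K/W
R_vermiculite fill = L/(kA) = 0.155/(0.0764×38.9) = 0.05215 K/W
R_total = 0.05602 K/W
Q = ΔT / R_total = 945 / 0.05602

Q ≈ 16900 W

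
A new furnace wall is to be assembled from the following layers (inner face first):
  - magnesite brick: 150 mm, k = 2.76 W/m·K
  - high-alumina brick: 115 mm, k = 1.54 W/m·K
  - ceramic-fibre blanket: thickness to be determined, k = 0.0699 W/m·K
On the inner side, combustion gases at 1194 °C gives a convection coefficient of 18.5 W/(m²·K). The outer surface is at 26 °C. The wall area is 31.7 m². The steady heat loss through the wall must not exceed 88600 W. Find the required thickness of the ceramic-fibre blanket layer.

L ≈ 16.4 mm

Thermal resistances in series:
R_inner film = 1/(h_i·A) = 1/(18.5×31.7) = 0.001705 K/W
R_magnesite brick = L/(kA) = 0.15/(2.76×31.7) = 0.001714 K/W
R_high-alumina brick = L/(kA) = 0.115/(1.54×31.7) = 0.002356 K/W
Sum of the known resistances R_other = 0.005775 K/W
Required total resistance R_tot = ΔT/Q_allow = 1168/88600 = 0.01318 K/W
R_ceramic-fibre blanket = R_tot − R_other = 0.007408 K/W
L = R·k·A = 0.007408×0.0699×31.7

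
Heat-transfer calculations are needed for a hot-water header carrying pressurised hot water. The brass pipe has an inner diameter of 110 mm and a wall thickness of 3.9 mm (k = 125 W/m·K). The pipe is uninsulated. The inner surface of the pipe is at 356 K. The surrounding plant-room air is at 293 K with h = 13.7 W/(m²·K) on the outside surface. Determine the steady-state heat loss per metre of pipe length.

Cylindrical conduction, so R = ln(r₂/r₁)/(2πkL) per layer, in series:
R_brass pipe wall = ln(58.9/55)/(2π×125×1) = 8.723×10^-5 K/W
R_outer film = 1/(h_o·2πr_oL) = 1/(13.7×2π×0.0589×1) = 0.1972 K/W
R_total = 0.1973 K/W
Q = ΔT/R_total = 63/0.1973

q′ ≈ 319 W/m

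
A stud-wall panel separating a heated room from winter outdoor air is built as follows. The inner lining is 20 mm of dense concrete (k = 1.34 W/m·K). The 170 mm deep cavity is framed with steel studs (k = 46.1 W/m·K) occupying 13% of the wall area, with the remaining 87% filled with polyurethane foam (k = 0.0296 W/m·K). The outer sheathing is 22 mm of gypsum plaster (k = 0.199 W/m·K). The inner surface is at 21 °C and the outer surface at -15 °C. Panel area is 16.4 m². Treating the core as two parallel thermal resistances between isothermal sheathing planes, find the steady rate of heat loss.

Sheathing layers in series; stud and cavity paths in parallel between them.
R_inner = 0.02/(1.34×16.4) = 9.101×10^-4 K/W
R_stud  = 0.17/(46.1×0.13×16.4) = 0.00173 K/W
R_cav   = 0.17/(0.0296×0.87×16.4) = 0.4025 K/W
1/R_core = 1/R_stud + 1/R_cav → R_core = 0.001722 K/W
R_outer = 0.022/(0.199×16.4) = 0.006741 K/W
R_total = 0.009373 K/W
Q = ΔT/R_total = 36/0.009373

Q ≈ 3840 W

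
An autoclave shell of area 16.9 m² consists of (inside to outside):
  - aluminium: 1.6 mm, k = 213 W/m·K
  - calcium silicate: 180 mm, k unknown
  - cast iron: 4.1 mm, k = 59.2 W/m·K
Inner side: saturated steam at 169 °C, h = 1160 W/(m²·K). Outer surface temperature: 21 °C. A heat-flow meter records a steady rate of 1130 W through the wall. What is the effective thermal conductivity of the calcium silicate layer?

k ≈ 0.0814 W/(m·K)

Treating each layer as a thermal resistance in series:
R_inner film = 1/(h_i·A) = 1/(1160×16.9) = 5.101×10^-5 K/W
R_aluminium = L/(kA) = 0.0016/(213×16.9) = 4.445×10^-7 K/W
R_cast iron = L/(kA) = 0.0041/(59.2×16.9) = 4.098×10^-6 K/W
Sum of known resistances R_other = 5.555×10^-5 K/W
Total R = ΔT/Q = 148/1130 = 0.131 K/W
R_calcium silicate = R_total − R_other = 0.1309 K/W
k = L/(R·A) = 0.18/(0.1309×16.9)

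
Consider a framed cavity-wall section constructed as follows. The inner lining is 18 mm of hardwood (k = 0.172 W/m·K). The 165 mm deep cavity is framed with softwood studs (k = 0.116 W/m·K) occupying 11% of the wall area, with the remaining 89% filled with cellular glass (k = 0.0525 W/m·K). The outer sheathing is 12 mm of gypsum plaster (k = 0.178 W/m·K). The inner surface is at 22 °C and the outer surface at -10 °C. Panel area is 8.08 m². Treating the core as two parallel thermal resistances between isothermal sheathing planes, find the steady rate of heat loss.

Sheathing layers in series; stud and cavity paths in parallel between them.
R_inner = 0.018/(0.172×8.08) = 0.01295 K/W
R_stud  = 0.165/(0.116×0.11×8.08) = 1.6 K/W
R_cav   = 0.165/(0.0525×0.89×8.08) = 0.437 K/W
1/R_core = 1/R_stud + 1/R_cav → R_core = 0.3433 K/W
R_outer = 0.012/(0.178×8.08) = 0.008344 K/W
R_total = 0.3646 K/W
Q = ΔT/R_total = 32/0.3646

Q ≈ 87.8 W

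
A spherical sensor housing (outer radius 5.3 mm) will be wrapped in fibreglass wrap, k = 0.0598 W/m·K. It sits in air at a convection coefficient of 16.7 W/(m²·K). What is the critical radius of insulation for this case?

For a sphere r_cr = 2k/h = 2×0.0598/16.7
r_cr = 7.16 mm; since the bare radius (5.3 mm) is below r_cr, adding a thin layer of insulation will *increase* heat loss.

r_cr ≈ 7.16 mm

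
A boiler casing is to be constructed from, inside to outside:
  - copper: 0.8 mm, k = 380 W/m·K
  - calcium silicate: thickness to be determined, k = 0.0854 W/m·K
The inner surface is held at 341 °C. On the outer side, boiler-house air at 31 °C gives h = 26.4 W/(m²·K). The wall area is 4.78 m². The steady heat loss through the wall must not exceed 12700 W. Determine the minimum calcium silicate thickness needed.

L ≈ 6.73 mm

Treating each layer as a thermal resistance in series:
R_copper = L/(kA) = 0.0008/(380×4.78) = 4.404×10^-7 K/W
R_outer film = 1/(h_o·A) = 1/(26.4×4.78) = 0.007924 K/W
Sum of the known resistances R_other = 0.007925 K/W
Required total resistance R_tot = ΔT/Q_allow = 310/12700 = 0.02441 K/W
R_calcium silicate = R_tot − R_other = 0.01648 K/W
L = R·k·A = 0.01648×0.0854×4.78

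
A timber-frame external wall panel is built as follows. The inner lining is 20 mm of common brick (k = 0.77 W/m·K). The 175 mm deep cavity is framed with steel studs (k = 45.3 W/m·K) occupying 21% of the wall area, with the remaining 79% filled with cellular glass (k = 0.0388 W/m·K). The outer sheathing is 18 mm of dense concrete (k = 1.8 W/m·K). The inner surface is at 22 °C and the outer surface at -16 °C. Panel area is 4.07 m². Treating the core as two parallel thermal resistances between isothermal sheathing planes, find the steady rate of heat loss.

Q ≈ 2850 W

Sheathing layers in series; stud and cavity paths in parallel between them.
R_inner = 0.02/(0.77×4.07) = 0.006382 K/W
R_stud  = 0.175/(45.3×0.21×4.07) = 0.00452 K/W
R_cav   = 0.175/(0.0388×0.79×4.07) = 1.403 K/W
1/R_core = 1/R_stud + 1/R_cav → R_core = 0.004505 K/W
R_outer = 0.018/(1.8×4.07) = 0.002457 K/W
R_total = 0.01334 K/W
Q = ΔT/R_total = 38/0.01334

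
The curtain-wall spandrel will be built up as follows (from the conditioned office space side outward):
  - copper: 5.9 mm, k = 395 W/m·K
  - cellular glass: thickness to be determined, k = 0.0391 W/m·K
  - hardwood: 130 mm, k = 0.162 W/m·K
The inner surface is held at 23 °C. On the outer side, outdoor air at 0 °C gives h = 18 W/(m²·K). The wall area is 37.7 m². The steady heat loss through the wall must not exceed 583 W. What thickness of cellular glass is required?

L ≈ 24.6 mm

Model the wall as resistances in series:
R_copper = L/(kA) = 0.0059/(395×37.7) = 3.962×10^-7 K/W
R_hardwood = L/(kA) = 0.13/(0.162×37.7) = 0.02129 K/W
R_outer film = 1/(h_o·A) = 1/(18×37.7) = 0.001474 K/W
Sum of the known resistances R_other = 0.02276 K/W
Required total resistance R_tot = ΔT/Q_allow = 23/583 = 0.03945 K/W
R_cellular glass = R_tot − R_other = 0.01669 K/W
L = R·k·A = 0.01669×0.0391×37.7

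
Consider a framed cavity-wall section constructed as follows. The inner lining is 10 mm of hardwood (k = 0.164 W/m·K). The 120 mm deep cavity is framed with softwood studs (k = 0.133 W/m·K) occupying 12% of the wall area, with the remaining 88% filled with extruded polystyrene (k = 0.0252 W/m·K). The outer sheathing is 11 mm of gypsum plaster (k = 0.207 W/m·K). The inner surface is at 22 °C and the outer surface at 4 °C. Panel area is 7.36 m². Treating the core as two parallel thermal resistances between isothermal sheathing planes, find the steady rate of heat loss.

Q ≈ 40.6 W

Sheathing layers in series; stud and cavity paths in parallel between them.
R_inner = 0.01/(0.164×7.36) = 0.008285 K/W
R_stud  = 0.12/(0.133×0.12×7.36) = 1.022 K/W
R_cav   = 0.12/(0.0252×0.88×7.36) = 0.7352 K/W
1/R_core = 1/R_stud + 1/R_cav → R_core = 0.4275 K/W
R_outer = 0.011/(0.207×7.36) = 0.00722 K/W
R_total = 0.443 K/W
Q = ΔT/R_total = 18/0.443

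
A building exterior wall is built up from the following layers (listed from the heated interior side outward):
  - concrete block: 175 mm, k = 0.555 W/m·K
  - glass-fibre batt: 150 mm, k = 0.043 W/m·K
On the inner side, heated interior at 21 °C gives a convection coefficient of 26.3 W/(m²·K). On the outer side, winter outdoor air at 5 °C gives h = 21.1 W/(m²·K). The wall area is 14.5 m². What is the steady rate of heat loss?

Series thermal resistances:
R_inner film = 1/(h_i·A) = 1/(26.3×14.5) = 0.002622 K/W
R_concrete block = L/(kA) = 0.175/(0.555×14.5) = 0.02175 K/W
R_glass-fibre batt = L/(kA) = 0.15/(0.043×14.5) = 0.2406 K/W
R_outer film = 1/(h_o·A) = 1/(21.1×14.5) = 0.003269 K/W
R_total = 0.2682 K/W
Q = ΔT / R_total = 16 / 0.2682

Q ≈ 59.7 W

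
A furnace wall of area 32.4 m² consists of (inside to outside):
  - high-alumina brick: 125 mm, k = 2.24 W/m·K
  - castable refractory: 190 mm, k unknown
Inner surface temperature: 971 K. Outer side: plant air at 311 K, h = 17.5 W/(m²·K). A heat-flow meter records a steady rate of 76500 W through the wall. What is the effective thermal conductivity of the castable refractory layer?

Treating each layer as a thermal resistance in series:
R_high-alumina brick = L/(kA) = 0.125/(2.24×32.4) = 0.001722 K/W
R_outer film = 1/(h_o·A) = 1/(17.5×32.4) = 0.001764 K/W
Sum of known resistances R_other = 0.003486 K/W
Total R = ΔT/Q = 660/76500 = 0.008627 K/W
R_castable refractory = R_total − R_other = 0.005141 K/W
k = L/(R·A) = 0.19/(0.005141×32.4)

k ≈ 1.14 W/(m·K)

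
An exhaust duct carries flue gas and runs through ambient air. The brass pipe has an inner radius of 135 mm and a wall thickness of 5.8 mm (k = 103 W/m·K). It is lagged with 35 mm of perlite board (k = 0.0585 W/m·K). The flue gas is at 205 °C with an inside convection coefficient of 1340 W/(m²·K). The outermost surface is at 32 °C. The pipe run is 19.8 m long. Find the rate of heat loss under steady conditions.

Per-layer cylindrical resistances, series-summed:
R_inner film = 1/(h_i·2πr₁L) = 1/(1340×2π×0.135×19.8) = 4.443×10^-5 K/W
R_brass pipe wall = ln(140.8/135)/(2π×103×19.8) = 3.283×10^-6 K/W
R_perlite board = ln(175.8/140.8)/(2π×0.0585×19.8) = 0.0305 K/W
R_total = 0.03055 K/W
Q = ΔT/R_total = 173/0.03055

Q ≈ 5660 W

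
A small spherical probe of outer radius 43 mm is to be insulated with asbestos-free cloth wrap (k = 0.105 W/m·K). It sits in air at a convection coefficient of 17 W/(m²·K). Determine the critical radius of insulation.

For a sphere r_cr = 2k/h = 2×0.105/17
r_cr = 12.4 mm; since the bare radius (43 mm) is above r_cr, any added insulation will reduce heat loss.

r_cr ≈ 12.4 mm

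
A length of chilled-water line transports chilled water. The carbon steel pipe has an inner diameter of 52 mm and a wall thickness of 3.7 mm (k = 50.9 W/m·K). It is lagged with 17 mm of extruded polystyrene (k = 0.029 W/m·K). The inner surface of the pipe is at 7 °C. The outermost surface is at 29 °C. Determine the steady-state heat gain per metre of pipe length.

Cylindrical conduction, so R = ln(r₂/r₁)/(2πkL) per layer, in series:
R_carbon steel pipe wall = ln(29.7/26)/(2π×50.9×1) = 4.16×10^-4 K/W
R_extruded polystyrene = ln(46.7/29.7)/(2π×0.029×1) = 2.484 K/W
R_total = 2.484 K/W
Q = ΔT/R_total = 22/2.484

q′ ≈ 8.86 W/m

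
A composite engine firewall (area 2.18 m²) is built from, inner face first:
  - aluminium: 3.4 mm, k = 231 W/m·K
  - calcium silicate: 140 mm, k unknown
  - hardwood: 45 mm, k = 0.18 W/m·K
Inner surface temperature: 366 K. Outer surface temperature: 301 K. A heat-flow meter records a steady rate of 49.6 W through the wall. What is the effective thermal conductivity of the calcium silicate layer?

Using the resistance-network approach (series):
R_aluminium = L/(kA) = 0.0034/(231×2.18) = 6.752×10^-6 K/W
R_hardwood = L/(kA) = 0.045/(0.18×2.18) = 0.1147 K/W
Sum of known resistances R_other = 0.1147 K/W
Total R = ΔT/Q = 65/49.6 = 1.31 K/W
R_calcium silicate = R_total − R_other = 1.196 K/W
k = L/(R·A) = 0.14/(1.196×2.18)

k ≈ 0.0537 W/(m·K)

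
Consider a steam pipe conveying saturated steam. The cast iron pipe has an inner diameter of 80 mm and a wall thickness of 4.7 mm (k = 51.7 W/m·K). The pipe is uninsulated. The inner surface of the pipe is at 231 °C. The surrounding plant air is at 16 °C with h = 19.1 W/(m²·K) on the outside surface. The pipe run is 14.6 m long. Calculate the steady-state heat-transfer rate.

For a radial system each layer contributes R = ln(r_out/r_in)/(2πkL); films add R = 1/(hA).
R_cast iron pipe wall = ln(44.7/40)/(2π×51.7×14.6) = 2.342×10^-5 K/W
R_outer film = 1/(h_o·2πr_oL) = 1/(19.1×2π×0.0447×14.6) = 0.01277 K/W
R_total = 0.01279 K/W
Q = ΔT/R_total = 215/0.01279

Q ≈ 16800 W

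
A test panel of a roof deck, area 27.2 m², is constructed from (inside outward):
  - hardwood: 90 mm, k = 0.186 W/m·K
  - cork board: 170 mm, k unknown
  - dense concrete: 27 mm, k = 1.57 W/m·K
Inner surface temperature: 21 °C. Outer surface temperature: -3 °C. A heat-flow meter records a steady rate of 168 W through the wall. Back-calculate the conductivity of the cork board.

Treating each layer as a thermal resistance in series:
R_hardwood = L/(kA) = 0.09/(0.186×27.2) = 0.01779 K/W
R_dense concrete = L/(kA) = 0.027/(1.57×27.2) = 6.323×10^-4 K/W
Sum of known resistances R_other = 0.01842 K/W
Total R = ΔT/Q = 24/168 = 0.1429 K/W
R_cork board = R_total − R_other = 0.1244 K/W
k = L/(R·A) = 0.17/(0.1244×27.2)

k ≈ 0.0502 W/(m·K)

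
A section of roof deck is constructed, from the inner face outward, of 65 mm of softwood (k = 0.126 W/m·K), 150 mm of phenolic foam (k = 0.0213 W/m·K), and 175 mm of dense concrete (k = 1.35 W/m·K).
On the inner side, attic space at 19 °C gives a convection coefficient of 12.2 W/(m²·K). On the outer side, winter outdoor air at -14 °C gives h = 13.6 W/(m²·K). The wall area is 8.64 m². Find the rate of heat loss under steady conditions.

Treating each layer as a thermal resistance in series:
R_inner film = 1/(h_i·A) = 1/(12.2×8.64) = 0.009487 K/W
R_softwood = L/(kA) = 0.065/(0.126×8.64) = 0.05971 K/W
R_phenolic foam = L/(kA) = 0.15/(0.0213×8.64) = 0.8151 K/W
R_dense concrete = L/(kA) = 0.175/(1.35×8.64) = 0.015 K/W
R_outer film = 1/(h_o·A) = 1/(13.6×8.64) = 0.00851 K/W
R_total = 0.9078 K/W
Q = ΔT / R_total = 33 / 0.9078

Q ≈ 36.4 W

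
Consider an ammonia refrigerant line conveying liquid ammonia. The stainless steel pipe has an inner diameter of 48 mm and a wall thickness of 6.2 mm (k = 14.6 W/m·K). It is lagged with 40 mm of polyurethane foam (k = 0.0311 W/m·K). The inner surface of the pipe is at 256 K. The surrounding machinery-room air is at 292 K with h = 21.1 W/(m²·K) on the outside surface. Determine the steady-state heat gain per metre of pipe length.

Radial resistances (cylindrical: R_cond = ln(r_o/r_i)/(2πkL), R_conv = 1/(h·2πrL)):
R_stainless steel pipe wall = ln(30.2/24)/(2π×14.6×1) = 0.002505 K/W
R_polyurethane foam = ln(70.2/30.2)/(2π×0.0311×1) = 4.317 K/W
R_outer film = 1/(h_o·2πr_oL) = 1/(21.1×2π×0.0702×1) = 0.1074 K/W
R_total = 4.427 K/W
Q = ΔT/R_total = 36/4.427

q′ ≈ 8.13 W/m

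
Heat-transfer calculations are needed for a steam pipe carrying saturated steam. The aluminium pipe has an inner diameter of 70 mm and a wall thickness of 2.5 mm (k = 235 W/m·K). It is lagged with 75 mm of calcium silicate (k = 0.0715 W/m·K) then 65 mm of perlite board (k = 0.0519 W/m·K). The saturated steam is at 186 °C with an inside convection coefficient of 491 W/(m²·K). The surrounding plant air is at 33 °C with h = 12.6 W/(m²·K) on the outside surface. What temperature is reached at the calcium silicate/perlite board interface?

T ≈ 90.3 °C

Cylindrical conduction, so R = ln(r₂/r₁)/(2πkL) per layer, in series:
R_inner film = 1/(h_i·2πr₁L) = 1/(491×2π×0.035×1) = 0.009261 K/W
R_aluminium pipe wall = ln(37.5/35)/(2π×235×1) = 4.673×10^-5 K/W
R_calcium silicate = ln(112.5/37.5)/(2π×0.0715×1) = 2.445 K/W
R_perlite board = ln(177.5/112.5)/(2π×0.0519×1) = 1.398 K/W
R_outer film = 1/(h_o·2πr_oL) = 1/(12.6×2π×0.1775×1) = 0.07116 K/W
R_total = 3.924 K/W
Q = ΔT/R_total = 153/3.924
Q = 39 W/m
T_interface = T_inner − Q·ΣR(inner→interface) = 186 − 39×2.455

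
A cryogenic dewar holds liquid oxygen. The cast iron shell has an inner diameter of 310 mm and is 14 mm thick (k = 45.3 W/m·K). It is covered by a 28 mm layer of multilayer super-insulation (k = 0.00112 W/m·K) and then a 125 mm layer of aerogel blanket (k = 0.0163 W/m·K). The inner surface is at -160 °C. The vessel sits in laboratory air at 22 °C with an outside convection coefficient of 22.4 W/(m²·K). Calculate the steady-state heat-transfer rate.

Q ≈ 2.62 W

Radial (spherical) resistances in series:
R_cast iron shell = (1/0.155 − 1/0.169)/(4π×45.3) = 9.389×10^-4 K/W
R_multilayer super-insulation = (1/0.169 − 1/0.197)/(4π×0.00112) = 59.76 K/W
R_aerogel blanket = (1/0.197 − 1/0.322)/(4π×0.0163) = 9.62 K/W
R_outer film = 1/(h·4πr_o²) = 1/(22.4×4π×0.322²) = 0.03426 K/W
R_total = 69.41 K/W
Q = ΔT/R_total = 182/69.41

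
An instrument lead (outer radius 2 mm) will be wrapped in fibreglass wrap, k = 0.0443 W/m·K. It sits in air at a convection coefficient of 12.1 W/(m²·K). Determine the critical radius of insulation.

For a cylinder r_cr = k/h = 0.0443/12.1
r_cr = 3.66 mm; since the bare radius (2 mm) is below r_cr, adding a thin layer of insulation will *increase* heat loss.

r_cr ≈ 3.66 mm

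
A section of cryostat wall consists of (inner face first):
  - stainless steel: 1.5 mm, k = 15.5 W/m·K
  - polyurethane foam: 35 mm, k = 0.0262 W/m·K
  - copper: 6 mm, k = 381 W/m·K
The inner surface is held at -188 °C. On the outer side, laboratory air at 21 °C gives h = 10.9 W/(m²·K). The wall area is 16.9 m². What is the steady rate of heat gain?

Treating each layer as a thermal resistance in series:
R_stainless steel = L/(kA) = 0.0015/(15.5×16.9) = 5.726×10^-6 K/W
R_polyurethane foam = L/(kA) = 0.035/(0.0262×16.9) = 0.07905 K/W
R_copper = L/(kA) = 0.006/(381×16.9) = 9.318×10^-7 K/W
R_outer film = 1/(h_o·A) = 1/(10.9×16.9) = 0.005429 K/W
R_total = 0.08448 K/W
Q = ΔT / R_total = 209 / 0.08448

Q ≈ 2470 W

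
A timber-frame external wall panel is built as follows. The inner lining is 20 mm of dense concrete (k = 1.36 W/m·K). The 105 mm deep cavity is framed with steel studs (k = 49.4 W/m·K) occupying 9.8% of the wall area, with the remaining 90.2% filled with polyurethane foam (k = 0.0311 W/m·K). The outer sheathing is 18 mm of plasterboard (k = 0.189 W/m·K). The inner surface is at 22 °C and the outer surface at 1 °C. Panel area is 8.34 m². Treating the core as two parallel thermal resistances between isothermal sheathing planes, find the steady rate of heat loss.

Q ≈ 1330 W

Sheathing layers in series; stud and cavity paths in parallel between them.
R_inner = 0.02/(1.36×8.34) = 0.001763 K/W
R_stud  = 0.105/(49.4×0.098×8.34) = 0.002601 K/W
R_cav   = 0.105/(0.0311×0.902×8.34) = 0.4488 K/W
1/R_core = 1/R_stud + 1/R_cav → R_core = 0.002586 K/W
R_outer = 0.018/(0.189×8.34) = 0.01142 K/W
R_total = 0.01577 K/W
Q = ΔT/R_total = 21/0.01577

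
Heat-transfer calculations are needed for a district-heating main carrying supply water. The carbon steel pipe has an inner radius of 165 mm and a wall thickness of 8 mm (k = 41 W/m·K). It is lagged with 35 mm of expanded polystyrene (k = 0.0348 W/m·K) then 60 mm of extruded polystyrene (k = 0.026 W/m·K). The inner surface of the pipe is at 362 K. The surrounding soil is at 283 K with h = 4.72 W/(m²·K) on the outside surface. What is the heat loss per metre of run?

q′ ≈ 31.3 W/m

For a radial system each layer contributes R = ln(r_out/r_in)/(2πkL); films add R = 1/(hA).
R_carbon steel pipe wall = ln(173/165)/(2π×41×1) = 1.838×10^-4 K/W
R_expanded polystyrene = ln(208/173)/(2π×0.0348×1) = 0.8426 K/W
R_extruded polystyrene = ln(268/208)/(2π×0.026×1) = 1.551 K/W
R_outer film = 1/(h_o·2πr_oL) = 1/(4.72×2π×0.268×1) = 0.1258 K/W
R_total = 2.52 K/W
Q = ΔT/R_total = 79/2.52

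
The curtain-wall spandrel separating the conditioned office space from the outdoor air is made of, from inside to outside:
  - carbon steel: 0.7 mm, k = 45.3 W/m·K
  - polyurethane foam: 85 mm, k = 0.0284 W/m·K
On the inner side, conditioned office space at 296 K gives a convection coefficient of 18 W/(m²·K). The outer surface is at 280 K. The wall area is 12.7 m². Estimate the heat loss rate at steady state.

Q ≈ 66.7 W

Series thermal resistances:
R_inner film = 1/(h_i·A) = 1/(18×12.7) = 0.004374 K/W
R_carbon steel = L/(kA) = 0.0007/(45.3×12.7) = 1.217×10^-6 K/W
R_polyurethane foam = L/(kA) = 0.085/(0.0284×12.7) = 0.2357 K/W
R_total = 0.24 K/W
Q = ΔT / R_total = 16 / 0.24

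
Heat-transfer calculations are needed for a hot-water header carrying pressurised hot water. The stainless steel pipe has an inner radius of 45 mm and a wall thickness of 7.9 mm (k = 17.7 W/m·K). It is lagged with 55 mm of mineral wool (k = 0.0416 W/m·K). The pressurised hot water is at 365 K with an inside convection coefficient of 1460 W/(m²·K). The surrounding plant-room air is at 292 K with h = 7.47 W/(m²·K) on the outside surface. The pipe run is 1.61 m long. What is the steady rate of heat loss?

Radial resistances (cylindrical: R_cond = ln(r_o/r_i)/(2πkL), R_conv = 1/(h·2πrL)):
R_inner film = 1/(h_i·2πr₁L) = 1/(1460×2π×0.045×1.61) = 0.001505 K/W
R_stainless steel pipe wall = ln(52.9/45)/(2π×17.7×1.61) = 9.033×10^-4 K/W
R_mineral wool = ln(107.9/52.9)/(2π×0.0416×1.61) = 1.694 K/W
R_outer film = 1/(h_o·2πr_oL) = 1/(7.47×2π×0.1079×1.61) = 0.1226 K/W
R_total = 1.819 K/W
Q = ΔT/R_total = 73/1.819

Q ≈ 40.1 W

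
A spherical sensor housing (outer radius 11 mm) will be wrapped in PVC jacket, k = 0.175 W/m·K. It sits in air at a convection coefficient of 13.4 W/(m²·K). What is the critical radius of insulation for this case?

r_cr ≈ 26.1 mm

For a sphere r_cr = 2k/h = 2×0.175/13.4
r_cr = 26.1 mm; since the bare radius (11 mm) is below r_cr, adding a thin layer of insulation will *increase* heat loss.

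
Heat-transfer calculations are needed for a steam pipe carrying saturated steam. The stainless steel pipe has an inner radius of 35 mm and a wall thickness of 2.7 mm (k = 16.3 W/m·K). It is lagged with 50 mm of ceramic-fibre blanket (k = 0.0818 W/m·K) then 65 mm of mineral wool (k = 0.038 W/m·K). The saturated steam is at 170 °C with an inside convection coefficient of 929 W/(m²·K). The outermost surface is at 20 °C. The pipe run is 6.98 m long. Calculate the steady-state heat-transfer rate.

Per-layer cylindrical resistances, series-summed:
R_inner film = 1/(h_i·2πr₁L) = 1/(929×2π×0.035×6.98) = 7.013×10^-4 K/W
R_stainless steel pipe wall = ln(37.7/35)/(2π×16.3×6.98) = 1.04×10^-4 K/W
R_ceramic-fibre blanket = ln(87.7/37.7)/(2π×0.0818×6.98) = 0.2353 K/W
R_mineral wool = ln(152.7/87.7)/(2π×0.038×6.98) = 0.3328 K/W
R_total = 0.5689 K/W
Q = ΔT/R_total = 150/0.5689

Q ≈ 264 W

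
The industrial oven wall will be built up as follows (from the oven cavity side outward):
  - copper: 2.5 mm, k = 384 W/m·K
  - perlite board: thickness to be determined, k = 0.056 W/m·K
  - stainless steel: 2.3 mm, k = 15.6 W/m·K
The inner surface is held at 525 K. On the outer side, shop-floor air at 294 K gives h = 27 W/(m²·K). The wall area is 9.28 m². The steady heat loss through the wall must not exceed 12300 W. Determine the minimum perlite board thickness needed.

Thermal resistances in series:
R_copper = L/(kA) = 0.0025/(384×9.28) = 7.016×10^-7 K/W
R_stainless steel = L/(kA) = 0.0023/(15.6×9.28) = 1.589×10^-5 K/W
R_outer film = 1/(h_o·A) = 1/(27×9.28) = 0.003991 K/W
Sum of the known resistances R_other = 0.004008 K/W
Required total resistance R_tot = ΔT/Q_allow = 231/12300 = 0.01878 K/W
R_perlite board = R_tot − R_other = 0.01477 K/W
L = R·k·A = 0.01477×0.056×9.28

L ≈ 7.68 mm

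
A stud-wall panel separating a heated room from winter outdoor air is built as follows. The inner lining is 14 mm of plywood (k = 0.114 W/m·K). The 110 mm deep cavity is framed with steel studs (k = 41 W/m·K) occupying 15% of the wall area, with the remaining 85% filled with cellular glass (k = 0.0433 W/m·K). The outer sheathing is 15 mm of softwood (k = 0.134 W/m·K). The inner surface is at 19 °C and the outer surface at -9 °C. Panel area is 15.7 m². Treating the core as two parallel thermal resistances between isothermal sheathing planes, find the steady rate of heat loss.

Q ≈ 1740 W

Sheathing layers in series; stud and cavity paths in parallel between them.
R_inner = 0.014/(0.114×15.7) = 0.007822 K/W
R_stud  = 0.11/(41×0.15×15.7) = 0.001139 K/W
R_cav   = 0.11/(0.0433×0.85×15.7) = 0.1904 K/W
1/R_core = 1/R_stud + 1/R_cav → R_core = 0.001132 K/W
R_outer = 0.015/(0.134×15.7) = 0.00713 K/W
R_total = 0.01608 K/W
Q = ΔT/R_total = 28/0.01608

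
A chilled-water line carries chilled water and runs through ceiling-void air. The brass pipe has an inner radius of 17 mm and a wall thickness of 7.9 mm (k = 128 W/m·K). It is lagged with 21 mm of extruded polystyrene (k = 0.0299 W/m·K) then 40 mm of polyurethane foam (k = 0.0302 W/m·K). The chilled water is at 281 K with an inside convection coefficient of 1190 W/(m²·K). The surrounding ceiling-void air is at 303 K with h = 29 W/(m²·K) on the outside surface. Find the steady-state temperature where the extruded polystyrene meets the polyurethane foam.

Radial resistances (cylindrical: R_cond = ln(r_o/r_i)/(2πkL), R_conv = 1/(h·2πrL)):
R_inner film = 1/(h_i·2πr₁L) = 1/(1190×2π×0.017×1) = 0.007867 K/W
R_brass pipe wall = ln(24.9/17)/(2π×128×1) = 4.745×10^-4 K/W
R_extruded polystyrene = ln(45.9/24.9)/(2π×0.0299×1) = 3.255 K/W
R_polyurethane foam = ln(85.9/45.9)/(2π×0.0302×1) = 3.303 K/W
R_outer film = 1/(h_o·2πr_oL) = 1/(29×2π×0.0859×1) = 0.06389 K/W
R_total = 6.631 K/W
Q = ΔT/R_total = 22/6.631
Q = 3.32 W/m
T_interface = T_inner + Q·ΣR(inner→interface) = 281 + 3.32×3.264

T ≈ 292 K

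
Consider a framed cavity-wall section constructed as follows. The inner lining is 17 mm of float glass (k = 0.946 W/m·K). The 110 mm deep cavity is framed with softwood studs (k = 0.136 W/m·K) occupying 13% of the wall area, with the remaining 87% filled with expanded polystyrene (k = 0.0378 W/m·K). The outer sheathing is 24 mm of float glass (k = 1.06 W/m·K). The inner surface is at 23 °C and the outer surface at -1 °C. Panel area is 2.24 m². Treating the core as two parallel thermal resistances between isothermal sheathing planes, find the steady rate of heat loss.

Sheathing layers in series; stud and cavity paths in parallel between them.
R_inner = 0.017/(0.946×2.24) = 0.008023 K/W
R_stud  = 0.11/(0.136×0.13×2.24) = 2.778 K/W
R_cav   = 0.11/(0.0378×0.87×2.24) = 1.493 K/W
1/R_core = 1/R_stud + 1/R_cav → R_core = 0.9711 K/W
R_outer = 0.024/(1.06×2.24) = 0.01011 K/W
R_total = 0.9893 K/W
Q = ΔT/R_total = 24/0.9893

Q ≈ 24.3 W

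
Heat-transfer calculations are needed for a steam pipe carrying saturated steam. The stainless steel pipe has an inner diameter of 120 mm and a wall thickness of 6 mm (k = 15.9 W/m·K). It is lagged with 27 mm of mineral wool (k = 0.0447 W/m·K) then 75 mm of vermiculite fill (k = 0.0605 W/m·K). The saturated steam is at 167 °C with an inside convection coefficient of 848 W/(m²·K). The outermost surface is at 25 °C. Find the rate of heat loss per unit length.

Cylindrical conduction, so R = ln(r₂/r₁)/(2πkL) per layer, in series:
R_inner film = 1/(h_i·2πr₁L) = 1/(848×2π×0.06×1) = 0.003128 K/W
R_stainless steel pipe wall = ln(66/60)/(2π×15.9×1) = 9.54×10^-4 K/W
R_mineral wool = ln(93/66)/(2π×0.0447×1) = 1.221 K/W
R_vermiculite fill = ln(168/93)/(2π×0.0605×1) = 1.556 K/W
R_total = 2.781 K/W
Q = ΔT/R_total = 142/2.781

q′ ≈ 51.1 W/m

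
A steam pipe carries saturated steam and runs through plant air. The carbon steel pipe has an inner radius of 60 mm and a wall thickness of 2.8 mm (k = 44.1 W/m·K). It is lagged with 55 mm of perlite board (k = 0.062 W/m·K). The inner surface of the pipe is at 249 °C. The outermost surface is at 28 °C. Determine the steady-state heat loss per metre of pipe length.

Cylindrical conduction, so R = ln(r₂/r₁)/(2πkL) per layer, in series:
R_carbon steel pipe wall = ln(62.8/60)/(2π×44.1×1) = 1.646×10^-4 K/W
R_perlite board = ln(117.8/62.8)/(2π×0.062×1) = 1.615 K/W
R_total = 1.615 K/W
Q = ΔT/R_total = 221/1.615

q′ ≈ 137 W/m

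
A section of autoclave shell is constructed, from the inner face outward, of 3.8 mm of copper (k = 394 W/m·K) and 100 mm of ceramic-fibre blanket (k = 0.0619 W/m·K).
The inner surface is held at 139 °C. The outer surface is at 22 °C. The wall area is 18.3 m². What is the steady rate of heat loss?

Q ≈ 1330 W

Using the resistance-network approach (series):
R_copper = L/(kA) = 0.0038/(394×18.3) = 5.27×10^-7 K/W
R_ceramic-fibre blanket = L/(kA) = 0.1/(0.0619×18.3) = 0.08828 K/W
R_total = 0.08828 K/W
Q = ΔT / R_total = 117 / 0.08828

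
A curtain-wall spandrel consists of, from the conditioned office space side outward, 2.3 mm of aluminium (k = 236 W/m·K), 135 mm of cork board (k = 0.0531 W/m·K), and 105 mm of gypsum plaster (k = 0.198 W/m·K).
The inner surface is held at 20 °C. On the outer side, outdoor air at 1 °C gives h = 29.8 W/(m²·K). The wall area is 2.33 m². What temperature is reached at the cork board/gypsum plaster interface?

Model the wall as resistances in series:
R_aluminium = L/(kA) = 0.0023/(236×2.33) = 4.183×10^-6 K/W
R_cork board = L/(kA) = 0.135/(0.0531×2.33) = 1.091 K/W
R_gypsum plaster = L/(kA) = 0.105/(0.198×2.33) = 0.2276 K/W
R_outer film = 1/(h_o·A) = 1/(29.8×2.33) = 0.0144 K/W
R_total = 1.333 K/W;  Q = ΔT/R_total = 19/1.333 = 14.25 W
T_interface = T_inner − Q·ΣR(inner→interface) = 20 − 14.3×1.091

T ≈ 4.45 °C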